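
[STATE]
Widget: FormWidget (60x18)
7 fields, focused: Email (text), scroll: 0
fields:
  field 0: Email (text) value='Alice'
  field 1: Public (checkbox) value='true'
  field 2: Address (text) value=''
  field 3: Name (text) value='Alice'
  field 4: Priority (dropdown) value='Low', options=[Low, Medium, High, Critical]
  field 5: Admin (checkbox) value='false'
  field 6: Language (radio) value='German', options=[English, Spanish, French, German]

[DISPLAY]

> Email:      [Alice                                       ]
  Public:     [x]                                           
  Address:    [                                            ]
  Name:       [Alice                                       ]
  Priority:   [Low                                        ▼]
  Admin:      [ ]                                           
  Language:   ( ) English  ( ) Spanish  ( ) French  (●) Germ
                                                            
                                                            
                                                            
                                                            
                                                            
                                                            
                                                            
                                                            
                                                            
                                                            
                                                            


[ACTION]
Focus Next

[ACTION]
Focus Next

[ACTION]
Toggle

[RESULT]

  Email:      [Alice                                       ]
  Public:     [x]                                           
> Address:    [                                            ]
  Name:       [Alice                                       ]
  Priority:   [Low                                        ▼]
  Admin:      [ ]                                           
  Language:   ( ) English  ( ) Spanish  ( ) French  (●) Germ
                                                            
                                                            
                                                            
                                                            
                                                            
                                                            
                                                            
                                                            
                                                            
                                                            
                                                            


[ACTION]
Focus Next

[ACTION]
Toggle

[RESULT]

  Email:      [Alice                                       ]
  Public:     [x]                                           
  Address:    [                                            ]
> Name:       [Alice                                       ]
  Priority:   [Low                                        ▼]
  Admin:      [ ]                                           
  Language:   ( ) English  ( ) Spanish  ( ) French  (●) Germ
                                                            
                                                            
                                                            
                                                            
                                                            
                                                            
                                                            
                                                            
                                                            
                                                            
                                                            


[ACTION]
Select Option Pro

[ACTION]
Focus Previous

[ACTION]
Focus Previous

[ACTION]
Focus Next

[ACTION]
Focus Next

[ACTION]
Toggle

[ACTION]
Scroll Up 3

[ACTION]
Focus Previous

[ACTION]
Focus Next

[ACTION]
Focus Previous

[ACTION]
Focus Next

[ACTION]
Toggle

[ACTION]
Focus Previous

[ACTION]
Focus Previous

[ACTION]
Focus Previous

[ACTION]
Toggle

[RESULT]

> Email:      [Alice                                       ]
  Public:     [x]                                           
  Address:    [                                            ]
  Name:       [Alice                                       ]
  Priority:   [Low                                        ▼]
  Admin:      [ ]                                           
  Language:   ( ) English  ( ) Spanish  ( ) French  (●) Germ
                                                            
                                                            
                                                            
                                                            
                                                            
                                                            
                                                            
                                                            
                                                            
                                                            
                                                            


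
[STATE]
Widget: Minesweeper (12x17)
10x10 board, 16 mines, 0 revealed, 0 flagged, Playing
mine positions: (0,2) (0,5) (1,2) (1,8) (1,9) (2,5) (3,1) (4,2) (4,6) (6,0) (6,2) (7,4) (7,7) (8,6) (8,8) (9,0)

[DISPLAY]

■■■■■■■■■■  
■■■■■■■■■■  
■■■■■■■■■■  
■■■■■■■■■■  
■■■■■■■■■■  
■■■■■■■■■■  
■■■■■■■■■■  
■■■■■■■■■■  
■■■■■■■■■■  
■■■■■■■■■■  
            
            
            
            
            
            
            


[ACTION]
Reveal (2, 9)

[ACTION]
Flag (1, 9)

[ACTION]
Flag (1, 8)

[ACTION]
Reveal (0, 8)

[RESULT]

■■■■■■■■2■  
■■■■■■■■⚑⚑  
■■■■■■■■■2  
■■■■■■■■■■  
■■■■■■■■■■  
■■■■■■■■■■  
■■■■■■■■■■  
■■■■■■■■■■  
■■■■■■■■■■  
■■■■■■■■■■  
            
            
            
            
            
            
            


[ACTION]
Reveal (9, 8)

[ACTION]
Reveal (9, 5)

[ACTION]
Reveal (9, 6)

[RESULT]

■■■■■■■■2■  
■■■■■■■■⚑⚑  
■■■■■■■■■2  
■■■■■■■■■■  
■■■■■■■■■■  
■■■■■■■■■■  
■■■■■■■■■■  
■■■■■■■■■■  
■■■■■■■■■■  
■■■■■11■1■  
            
            
            
            
            
            
            


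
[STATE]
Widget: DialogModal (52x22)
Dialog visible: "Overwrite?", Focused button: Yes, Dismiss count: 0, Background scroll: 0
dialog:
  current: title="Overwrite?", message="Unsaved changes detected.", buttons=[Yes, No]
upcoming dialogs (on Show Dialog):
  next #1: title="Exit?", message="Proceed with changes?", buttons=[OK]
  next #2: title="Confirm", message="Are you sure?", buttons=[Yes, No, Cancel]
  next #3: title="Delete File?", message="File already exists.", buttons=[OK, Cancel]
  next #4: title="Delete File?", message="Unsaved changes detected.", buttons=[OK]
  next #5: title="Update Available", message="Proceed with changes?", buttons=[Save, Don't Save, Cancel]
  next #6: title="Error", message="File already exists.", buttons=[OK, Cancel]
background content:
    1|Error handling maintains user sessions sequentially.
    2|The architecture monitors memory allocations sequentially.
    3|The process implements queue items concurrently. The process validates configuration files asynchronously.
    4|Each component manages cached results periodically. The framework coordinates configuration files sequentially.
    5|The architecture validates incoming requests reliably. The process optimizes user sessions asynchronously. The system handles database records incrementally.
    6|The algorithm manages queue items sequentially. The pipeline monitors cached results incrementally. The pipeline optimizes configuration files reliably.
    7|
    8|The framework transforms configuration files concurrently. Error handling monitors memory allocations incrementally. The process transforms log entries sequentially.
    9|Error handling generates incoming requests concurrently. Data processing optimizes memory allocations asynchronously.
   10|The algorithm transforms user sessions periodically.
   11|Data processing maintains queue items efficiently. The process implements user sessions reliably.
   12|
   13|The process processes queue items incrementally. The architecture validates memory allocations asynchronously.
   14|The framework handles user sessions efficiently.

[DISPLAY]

Error handling maintains user sessions sequentially.
The architecture monitors memory allocations sequent
The process implements queue items concurrently. The
Each component manages cached results periodically. 
The architecture validates incoming requests reliabl
The algorithm manages queue items sequentially. The 
                                                    
The framework transforms configuration files concurr
Error handl┌───────────────────────────┐ts concurren
The algorit│         Overwrite?        │eriodically.
Data proces│ Unsaved changes detected. │ficiently. T
           │         [Yes]  No         │            
The process└───────────────────────────┘entally. The
The framework handles user sessions efficiently.    
                                                    
                                                    
                                                    
                                                    
                                                    
                                                    
                                                    
                                                    


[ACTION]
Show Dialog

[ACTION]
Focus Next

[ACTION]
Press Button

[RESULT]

Error handling maintains user sessions sequentially.
The architecture monitors memory allocations sequent
The process implements queue items concurrently. The
Each component manages cached results periodically. 
The architecture validates incoming requests reliabl
The algorithm manages queue items sequentially. The 
                                                    
The framework transforms configuration files concurr
Error handling generates incoming requests concurren
The algorithm transforms user sessions periodically.
Data processing maintains queue items efficiently. T
                                                    
The process processes queue items incrementally. The
The framework handles user sessions efficiently.    
                                                    
                                                    
                                                    
                                                    
                                                    
                                                    
                                                    
                                                    


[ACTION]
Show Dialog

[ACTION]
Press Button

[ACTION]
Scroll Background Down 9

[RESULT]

The algorithm transforms user sessions periodically.
Data processing maintains queue items efficiently. T
                                                    
The process processes queue items incrementally. The
The framework handles user sessions efficiently.    
                                                    
                                                    
                                                    
                                                    
                                                    
                                                    
                                                    
                                                    
                                                    
                                                    
                                                    
                                                    
                                                    
                                                    
                                                    
                                                    
                                                    


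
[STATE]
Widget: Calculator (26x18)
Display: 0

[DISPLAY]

                         0
┌───┬───┬───┬───┐         
│ 7 │ 8 │ 9 │ ÷ │         
├───┼───┼───┼───┤         
│ 4 │ 5 │ 6 │ × │         
├───┼───┼───┼───┤         
│ 1 │ 2 │ 3 │ - │         
├───┼───┼───┼───┤         
│ 0 │ . │ = │ + │         
├───┼───┼───┼───┤         
│ C │ MC│ MR│ M+│         
└───┴───┴───┴───┘         
                          
                          
                          
                          
                          
                          


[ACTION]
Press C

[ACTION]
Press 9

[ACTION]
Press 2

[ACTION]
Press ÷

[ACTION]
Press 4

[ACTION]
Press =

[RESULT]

                        23
┌───┬───┬───┬───┐         
│ 7 │ 8 │ 9 │ ÷ │         
├───┼───┼───┼───┤         
│ 4 │ 5 │ 6 │ × │         
├───┼───┼───┼───┤         
│ 1 │ 2 │ 3 │ - │         
├───┼───┼───┼───┤         
│ 0 │ . │ = │ + │         
├───┼───┼───┼───┤         
│ C │ MC│ MR│ M+│         
└───┴───┴───┴───┘         
                          
                          
                          
                          
                          
                          


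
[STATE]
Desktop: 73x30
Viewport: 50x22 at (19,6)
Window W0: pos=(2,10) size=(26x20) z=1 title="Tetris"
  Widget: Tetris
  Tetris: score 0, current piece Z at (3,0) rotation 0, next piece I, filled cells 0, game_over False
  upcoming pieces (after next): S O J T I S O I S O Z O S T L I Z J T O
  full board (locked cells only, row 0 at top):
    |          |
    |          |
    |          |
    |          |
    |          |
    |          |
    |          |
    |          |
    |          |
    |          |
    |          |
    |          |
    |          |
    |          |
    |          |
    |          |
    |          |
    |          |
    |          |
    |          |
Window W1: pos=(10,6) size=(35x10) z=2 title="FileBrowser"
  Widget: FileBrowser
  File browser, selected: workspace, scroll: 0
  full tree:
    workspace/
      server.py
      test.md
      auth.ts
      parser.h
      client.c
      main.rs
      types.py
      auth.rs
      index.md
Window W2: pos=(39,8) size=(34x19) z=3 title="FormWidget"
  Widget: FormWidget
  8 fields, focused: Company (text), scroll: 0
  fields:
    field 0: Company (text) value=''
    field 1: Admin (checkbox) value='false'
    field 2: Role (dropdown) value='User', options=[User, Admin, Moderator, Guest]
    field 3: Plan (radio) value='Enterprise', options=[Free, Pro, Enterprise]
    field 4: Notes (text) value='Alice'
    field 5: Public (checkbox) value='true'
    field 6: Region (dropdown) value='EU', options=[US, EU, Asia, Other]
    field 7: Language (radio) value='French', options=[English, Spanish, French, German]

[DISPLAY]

━━━━━━━━━━━━━━━━━━━━━━━━━┓                        
wser                     ┃                        
────────────────────┏━━━━━━━━━━━━━━━━━━━━━━━━━━━━━
rkspace/            ┃ FormWidget                  
er.py               ┠─────────────────────────────
.md                 ┃> Company:    [              
.ts                 ┃  Admin:      [ ]            
er.h                ┃  Role:       [User          
nt.c                ┃  Plan:       ( ) Free  ( ) P
━━━━━━━━━━━━━━━━━━━━┃  Notes:      [Alice         
        ┃           ┃  Public:     [x]            
        ┃           ┃  Region:     [EU            
        ┃           ┃  Language:   ( ) English  ( 
:       ┃           ┃                             
        ┃           ┃                             
        ┃           ┃                             
        ┃           ┃                             
        ┃           ┃                             
        ┃           ┃                             
        ┃           ┃                             
        ┃           ┗━━━━━━━━━━━━━━━━━━━━━━━━━━━━━
        ┃                                         


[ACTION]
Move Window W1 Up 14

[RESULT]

.ts                      ┃                        
er.h                     ┃                        
nt.c                ┏━━━━━━━━━━━━━━━━━━━━━━━━━━━━━
━━━━━━━━━━━━━━━━━━━━┃ FormWidget                  
━━━━━━━━┓           ┠─────────────────────────────
        ┃           ┃> Company:    [              
────────┨           ┃  Admin:      [ ]            
        ┃           ┃  Role:       [User          
        ┃           ┃  Plan:       ( ) Free  ( ) P
        ┃           ┃  Notes:      [Alice         
        ┃           ┃  Public:     [x]            
        ┃           ┃  Region:     [EU            
        ┃           ┃  Language:   ( ) English  ( 
:       ┃           ┃                             
        ┃           ┃                             
        ┃           ┃                             
        ┃           ┃                             
        ┃           ┃                             
        ┃           ┃                             
        ┃           ┃                             
        ┃           ┗━━━━━━━━━━━━━━━━━━━━━━━━━━━━━
        ┃                                         


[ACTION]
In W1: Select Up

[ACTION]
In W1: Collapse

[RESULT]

                         ┃                        
                         ┃                        
                    ┏━━━━━━━━━━━━━━━━━━━━━━━━━━━━━
━━━━━━━━━━━━━━━━━━━━┃ FormWidget                  
━━━━━━━━┓           ┠─────────────────────────────
        ┃           ┃> Company:    [              
────────┨           ┃  Admin:      [ ]            
        ┃           ┃  Role:       [User          
        ┃           ┃  Plan:       ( ) Free  ( ) P
        ┃           ┃  Notes:      [Alice         
        ┃           ┃  Public:     [x]            
        ┃           ┃  Region:     [EU            
        ┃           ┃  Language:   ( ) English  ( 
:       ┃           ┃                             
        ┃           ┃                             
        ┃           ┃                             
        ┃           ┃                             
        ┃           ┃                             
        ┃           ┃                             
        ┃           ┃                             
        ┃           ┗━━━━━━━━━━━━━━━━━━━━━━━━━━━━━
        ┃                                         


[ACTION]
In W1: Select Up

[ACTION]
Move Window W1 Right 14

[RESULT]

     ┃                                 ┃          
     ┃                                 ┃          
     ┃              ┏━━━━━━━━━━━━━━━━━━━━━━━━━━━━━
     ┗━━━━━━━━━━━━━━┃ FormWidget                  
━━━━━━━━┓           ┠─────────────────────────────
        ┃           ┃> Company:    [              
────────┨           ┃  Admin:      [ ]            
        ┃           ┃  Role:       [User          
        ┃           ┃  Plan:       ( ) Free  ( ) P
        ┃           ┃  Notes:      [Alice         
        ┃           ┃  Public:     [x]            
        ┃           ┃  Region:     [EU            
        ┃           ┃  Language:   ( ) English  ( 
:       ┃           ┃                             
        ┃           ┃                             
        ┃           ┃                             
        ┃           ┃                             
        ┃           ┃                             
        ┃           ┃                             
        ┃           ┃                             
        ┃           ┗━━━━━━━━━━━━━━━━━━━━━━━━━━━━━
        ┃                                         


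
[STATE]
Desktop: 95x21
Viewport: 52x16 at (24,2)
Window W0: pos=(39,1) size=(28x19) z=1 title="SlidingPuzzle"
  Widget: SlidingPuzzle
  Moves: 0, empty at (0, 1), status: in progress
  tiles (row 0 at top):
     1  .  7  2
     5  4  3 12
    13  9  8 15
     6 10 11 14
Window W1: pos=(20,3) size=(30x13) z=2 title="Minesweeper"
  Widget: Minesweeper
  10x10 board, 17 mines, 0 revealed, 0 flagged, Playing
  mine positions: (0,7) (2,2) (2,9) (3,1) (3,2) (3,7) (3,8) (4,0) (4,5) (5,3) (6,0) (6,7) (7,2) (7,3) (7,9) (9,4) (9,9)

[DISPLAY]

               ┃ SlidingPuzzle            ┃         
━━━━━━━━━━━━━━━━━━━━━━━━━┓────────────────┨         
nesweeper                ┃┬────┬────┐     ┃         
─────────────────────────┨│  7 │  2 │     ┃         
■■■■■■■                  ┃┼────┼────┤     ┃         
■■■■■■■                  ┃│  3 │ 12 │     ┃         
■■■■■■■                  ┃┼────┼────┤     ┃         
■■■■■■■                  ┃│  8 │ 15 │     ┃         
■■■■■■■                  ┃┼────┼────┤     ┃         
■■■■■■■                  ┃│ 11 │ 14 │     ┃         
■■■■■■■                  ┃┴────┴────┘     ┃         
■■■■■■■                  ┃                ┃         
■■■■■■■                  ┃                ┃         
━━━━━━━━━━━━━━━━━━━━━━━━━┛                ┃         
               ┃                          ┃         
               ┃                          ┃         


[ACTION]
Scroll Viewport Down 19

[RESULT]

─────────────────────────┨│  7 │  2 │     ┃         
■■■■■■■                  ┃┼────┼────┤     ┃         
■■■■■■■                  ┃│  3 │ 12 │     ┃         
■■■■■■■                  ┃┼────┼────┤     ┃         
■■■■■■■                  ┃│  8 │ 15 │     ┃         
■■■■■■■                  ┃┼────┼────┤     ┃         
■■■■■■■                  ┃│ 11 │ 14 │     ┃         
■■■■■■■                  ┃┴────┴────┘     ┃         
■■■■■■■                  ┃                ┃         
■■■■■■■                  ┃                ┃         
━━━━━━━━━━━━━━━━━━━━━━━━━┛                ┃         
               ┃                          ┃         
               ┃                          ┃         
               ┃                          ┃         
               ┗━━━━━━━━━━━━━━━━━━━━━━━━━━┛         
                                                    


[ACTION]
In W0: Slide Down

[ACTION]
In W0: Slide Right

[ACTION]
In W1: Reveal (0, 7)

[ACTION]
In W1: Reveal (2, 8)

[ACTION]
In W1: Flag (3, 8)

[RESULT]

─────────────────────────┨│  7 │  2 │     ┃         
■■■■✹■■                  ┃┼────┼────┤     ┃         
■■■■■■■                  ┃│  3 │ 12 │     ┃         
■■■■■■✹                  ┃┼────┼────┤     ┃         
■■■■✹✹■                  ┃│  8 │ 15 │     ┃         
■■✹■■■■                  ┃┼────┼────┤     ┃         
✹■■■■■■                  ┃│ 11 │ 14 │     ┃         
■■■■✹■■                  ┃┴────┴────┘     ┃         
✹■■■■■✹                  ┃                ┃         
■■■■■■■                  ┃                ┃         
━━━━━━━━━━━━━━━━━━━━━━━━━┛                ┃         
               ┃                          ┃         
               ┃                          ┃         
               ┃                          ┃         
               ┗━━━━━━━━━━━━━━━━━━━━━━━━━━┛         
                                                    


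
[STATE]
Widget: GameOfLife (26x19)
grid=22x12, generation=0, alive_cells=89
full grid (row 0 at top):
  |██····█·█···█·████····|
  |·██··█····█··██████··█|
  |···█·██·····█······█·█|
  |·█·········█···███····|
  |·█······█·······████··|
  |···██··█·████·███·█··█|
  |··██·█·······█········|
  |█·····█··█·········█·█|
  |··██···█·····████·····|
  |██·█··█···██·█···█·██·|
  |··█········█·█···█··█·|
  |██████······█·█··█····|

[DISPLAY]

Gen: 0                    
██····█·█···█·████····    
·██··█····█··██████··█    
···█·██·····█······█·█    
·█·········█···███····    
·█······█·······████··    
···██··█·████·███·█··█    
··██·█·······█········    
█·····█··█·········█·█    
··██···█·····████·····    
██·█··█···██·█···█·██·    
··█········█·█···█··█·    
██████······█·█··█····    
                          
                          
                          
                          
                          
                          


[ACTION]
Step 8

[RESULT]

Gen: 8                    
····██················    
·█·█··█···············    
█··█··█···█·█·█·······    
······█··█····█···█···    
██·······███····██·█··    
················██·█··    
·██·············███···    
···········█··········    
···█···█·██·███·······    
···█···███·█·████·····    
····█··██·█··█··█·····    
······████······█·····    
                          
                          
                          
                          
                          
                          


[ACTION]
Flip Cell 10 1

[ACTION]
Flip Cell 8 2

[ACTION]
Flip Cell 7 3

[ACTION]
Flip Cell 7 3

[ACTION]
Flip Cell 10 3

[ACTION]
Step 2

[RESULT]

Gen: 10                   
···███················    
··██···█··············    
··██·███······█·······    
·█····█·███····█·██···    
█········██····█·█·█··    
·········██····█·███··    
·██·······█·█···███···    
···█······███····█····    
··██··················    
····█·····███···██····    
···█·█····███···██····    
···█··················    
                          
                          
                          
                          
                          
                          


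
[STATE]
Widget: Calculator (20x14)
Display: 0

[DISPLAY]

                   0
┌───┬───┬───┬───┐   
│ 7 │ 8 │ 9 │ ÷ │   
├───┼───┼───┼───┤   
│ 4 │ 5 │ 6 │ × │   
├───┼───┼───┼───┤   
│ 1 │ 2 │ 3 │ - │   
├───┼───┼───┼───┤   
│ 0 │ . │ = │ + │   
├───┼───┼───┼───┤   
│ C │ MC│ MR│ M+│   
└───┴───┴───┴───┘   
                    
                    


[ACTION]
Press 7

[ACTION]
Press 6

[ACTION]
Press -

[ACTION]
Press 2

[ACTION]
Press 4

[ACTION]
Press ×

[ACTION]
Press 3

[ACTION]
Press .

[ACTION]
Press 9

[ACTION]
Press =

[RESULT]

               202.8
┌───┬───┬───┬───┐   
│ 7 │ 8 │ 9 │ ÷ │   
├───┼───┼───┼───┤   
│ 4 │ 5 │ 6 │ × │   
├───┼───┼───┼───┤   
│ 1 │ 2 │ 3 │ - │   
├───┼───┼───┼───┤   
│ 0 │ . │ = │ + │   
├───┼───┼───┼───┤   
│ C │ MC│ MR│ M+│   
└───┴───┴───┴───┘   
                    
                    


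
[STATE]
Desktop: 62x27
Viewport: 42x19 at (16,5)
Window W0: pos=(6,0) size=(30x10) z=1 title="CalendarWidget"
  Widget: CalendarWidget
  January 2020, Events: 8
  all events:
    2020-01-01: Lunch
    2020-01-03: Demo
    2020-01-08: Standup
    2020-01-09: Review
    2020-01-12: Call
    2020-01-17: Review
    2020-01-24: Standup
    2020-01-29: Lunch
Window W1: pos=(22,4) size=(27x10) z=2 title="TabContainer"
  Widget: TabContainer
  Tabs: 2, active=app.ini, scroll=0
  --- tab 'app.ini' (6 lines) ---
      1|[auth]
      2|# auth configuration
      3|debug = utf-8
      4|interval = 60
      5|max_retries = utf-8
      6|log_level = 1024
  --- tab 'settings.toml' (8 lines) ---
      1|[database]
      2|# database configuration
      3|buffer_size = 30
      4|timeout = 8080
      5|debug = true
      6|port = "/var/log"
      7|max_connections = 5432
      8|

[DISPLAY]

  2  3┃ TabContainer            ┃         
  9* 1┠─────────────────────────┨         
16 17*┃[app.ini]│ settings.toml ┃         
23 24*┃─────────────────────────┃         
━━━━━━┃[auth]                   ┃         
      ┃# auth configuration     ┃         
      ┃debug = utf-8            ┃         
      ┃interval = 60            ┃         
      ┗━━━━━━━━━━━━━━━━━━━━━━━━━┛         
                                          
                                          
                                          
                                          
                                          
                                          
                                          
                                          
                                          
                                          


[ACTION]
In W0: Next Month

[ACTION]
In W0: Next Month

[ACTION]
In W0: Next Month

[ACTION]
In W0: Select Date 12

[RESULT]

 2  3 ┃ TabContainer            ┃         
 9 10 ┠─────────────────────────┨         
16 17 ┃[app.ini]│ settings.toml ┃         
23 24 ┃─────────────────────────┃         
━━━━━━┃[auth]                   ┃         
      ┃# auth configuration     ┃         
      ┃debug = utf-8            ┃         
      ┃interval = 60            ┃         
      ┗━━━━━━━━━━━━━━━━━━━━━━━━━┛         
                                          
                                          
                                          
                                          
                                          
                                          
                                          
                                          
                                          
                                          


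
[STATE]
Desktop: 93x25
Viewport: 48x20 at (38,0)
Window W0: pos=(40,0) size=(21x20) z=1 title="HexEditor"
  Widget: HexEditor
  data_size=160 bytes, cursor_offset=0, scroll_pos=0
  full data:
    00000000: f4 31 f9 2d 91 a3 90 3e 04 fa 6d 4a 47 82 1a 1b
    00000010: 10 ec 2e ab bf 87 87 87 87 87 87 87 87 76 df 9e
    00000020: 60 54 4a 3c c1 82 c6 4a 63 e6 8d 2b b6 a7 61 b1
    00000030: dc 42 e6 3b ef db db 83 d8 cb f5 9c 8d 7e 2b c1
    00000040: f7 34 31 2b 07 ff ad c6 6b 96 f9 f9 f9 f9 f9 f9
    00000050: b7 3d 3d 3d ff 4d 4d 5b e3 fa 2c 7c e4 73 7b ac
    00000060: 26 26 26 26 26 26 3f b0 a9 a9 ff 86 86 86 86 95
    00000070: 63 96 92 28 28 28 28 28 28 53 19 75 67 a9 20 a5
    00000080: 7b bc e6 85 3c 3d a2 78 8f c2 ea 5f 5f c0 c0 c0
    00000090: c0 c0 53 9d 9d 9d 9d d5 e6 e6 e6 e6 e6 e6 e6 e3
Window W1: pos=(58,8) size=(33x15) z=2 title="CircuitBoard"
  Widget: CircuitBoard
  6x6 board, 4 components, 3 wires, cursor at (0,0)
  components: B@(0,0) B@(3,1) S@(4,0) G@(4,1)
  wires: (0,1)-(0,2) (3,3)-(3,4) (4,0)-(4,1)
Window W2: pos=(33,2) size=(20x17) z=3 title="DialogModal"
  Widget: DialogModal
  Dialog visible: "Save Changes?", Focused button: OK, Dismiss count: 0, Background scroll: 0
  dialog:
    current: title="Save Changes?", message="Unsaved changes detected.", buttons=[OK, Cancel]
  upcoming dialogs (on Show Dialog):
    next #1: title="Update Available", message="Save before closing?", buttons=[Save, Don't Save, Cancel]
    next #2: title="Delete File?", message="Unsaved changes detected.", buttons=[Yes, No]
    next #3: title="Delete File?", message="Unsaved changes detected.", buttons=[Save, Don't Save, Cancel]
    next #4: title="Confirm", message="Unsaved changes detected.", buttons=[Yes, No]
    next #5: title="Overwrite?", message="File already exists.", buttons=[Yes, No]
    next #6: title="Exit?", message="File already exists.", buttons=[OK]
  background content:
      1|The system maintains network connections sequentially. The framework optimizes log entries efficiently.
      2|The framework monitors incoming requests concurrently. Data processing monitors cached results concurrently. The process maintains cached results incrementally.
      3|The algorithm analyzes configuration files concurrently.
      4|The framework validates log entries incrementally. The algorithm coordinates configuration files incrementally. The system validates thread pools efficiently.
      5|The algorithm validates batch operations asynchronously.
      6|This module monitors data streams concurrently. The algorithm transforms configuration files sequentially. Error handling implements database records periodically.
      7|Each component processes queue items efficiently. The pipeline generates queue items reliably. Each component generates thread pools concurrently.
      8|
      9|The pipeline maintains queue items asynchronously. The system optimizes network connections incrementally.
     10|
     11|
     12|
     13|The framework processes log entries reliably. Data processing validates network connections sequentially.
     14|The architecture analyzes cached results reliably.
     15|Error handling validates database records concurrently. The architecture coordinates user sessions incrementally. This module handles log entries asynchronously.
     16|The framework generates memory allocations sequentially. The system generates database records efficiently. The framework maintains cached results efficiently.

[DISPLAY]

  ┏━━━━━━━━━━━━━━━━━━━┓                         
  ┃ HexEditor         ┃                         
━━━━━━━━━━━━━━┓───────┨                         
logModal      ┃ 31 f9 ┃                         
──────────────┨ ec 2e ┃                         
system maintai┃ 54 4a ┃                         
framework moni┃ 42 e6 ┃                         
algorithm anal┃ 34 31 ┃                         
framework vali┃ 3d 3┏━━━━━━━━━━━━━━━━━━━━━━━━━━━
───────────┐li┃ 26 2┃ CircuitBoard              
ave Changes│to┃ 96 9┠───────────────────────────
nsaved chan│ro┃ bc e┃   0 1 2 3 4 5             
OK]  Cancel│  ┃ c0 5┃0  [B]  · ─ ·              
───────────┘nt┃     ┃                           
              ┃     ┃1                          
              ┃     ┃                           
              ┃     ┃2                          
framework proc┃     ┃                           
━━━━━━━━━━━━━━┛     ┃3       B       · ─ ·      
  ┗━━━━━━━━━━━━━━━━━┃                           


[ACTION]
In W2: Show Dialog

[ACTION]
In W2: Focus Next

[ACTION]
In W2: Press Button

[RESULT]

  ┏━━━━━━━━━━━━━━━━━━━┓                         
  ┃ HexEditor         ┃                         
━━━━━━━━━━━━━━┓───────┨                         
logModal      ┃ 31 f9 ┃                         
──────────────┨ ec 2e ┃                         
system maintai┃ 54 4a ┃                         
framework moni┃ 42 e6 ┃                         
algorithm anal┃ 34 31 ┃                         
framework vali┃ 3d 3┏━━━━━━━━━━━━━━━━━━━━━━━━━━━
algorithm vali┃ 26 2┃ CircuitBoard              
 module monito┃ 96 9┠───────────────────────────
 component pro┃ bc e┃   0 1 2 3 4 5             
              ┃ c0 5┃0  [B]  · ─ ·              
pipeline maint┃     ┃                           
              ┃     ┃1                          
              ┃     ┃                           
              ┃     ┃2                          
framework proc┃     ┃                           
━━━━━━━━━━━━━━┛     ┃3       B       · ─ ·      
  ┗━━━━━━━━━━━━━━━━━┃                           
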